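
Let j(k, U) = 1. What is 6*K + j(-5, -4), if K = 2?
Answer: 13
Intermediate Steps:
6*K + j(-5, -4) = 6*2 + 1 = 12 + 1 = 13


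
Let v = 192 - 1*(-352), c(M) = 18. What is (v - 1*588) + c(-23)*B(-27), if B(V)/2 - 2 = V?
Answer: -944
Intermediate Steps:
v = 544 (v = 192 + 352 = 544)
B(V) = 4 + 2*V
(v - 1*588) + c(-23)*B(-27) = (544 - 1*588) + 18*(4 + 2*(-27)) = (544 - 588) + 18*(4 - 54) = -44 + 18*(-50) = -44 - 900 = -944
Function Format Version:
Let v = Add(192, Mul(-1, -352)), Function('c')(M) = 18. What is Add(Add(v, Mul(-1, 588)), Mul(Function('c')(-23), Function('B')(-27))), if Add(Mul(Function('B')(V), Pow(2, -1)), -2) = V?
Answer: -944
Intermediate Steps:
v = 544 (v = Add(192, 352) = 544)
Function('B')(V) = Add(4, Mul(2, V))
Add(Add(v, Mul(-1, 588)), Mul(Function('c')(-23), Function('B')(-27))) = Add(Add(544, Mul(-1, 588)), Mul(18, Add(4, Mul(2, -27)))) = Add(Add(544, -588), Mul(18, Add(4, -54))) = Add(-44, Mul(18, -50)) = Add(-44, -900) = -944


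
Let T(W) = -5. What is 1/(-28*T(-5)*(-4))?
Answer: -1/560 ≈ -0.0017857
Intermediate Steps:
1/(-28*T(-5)*(-4)) = 1/(-28*(-5)*(-4)) = 1/(140*(-4)) = 1/(-560) = -1/560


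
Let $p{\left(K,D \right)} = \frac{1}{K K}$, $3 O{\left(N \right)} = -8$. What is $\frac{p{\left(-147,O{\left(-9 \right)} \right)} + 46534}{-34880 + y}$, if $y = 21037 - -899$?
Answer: $- \frac{1005553207}{279706896} \approx -3.595$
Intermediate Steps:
$O{\left(N \right)} = - \frac{8}{3}$ ($O{\left(N \right)} = \frac{1}{3} \left(-8\right) = - \frac{8}{3}$)
$p{\left(K,D \right)} = \frac{1}{K^{2}}$
$y = 21936$ ($y = 21037 + 899 = 21936$)
$\frac{p{\left(-147,O{\left(-9 \right)} \right)} + 46534}{-34880 + y} = \frac{\frac{1}{21609} + 46534}{-34880 + 21936} = \frac{\frac{1}{21609} + 46534}{-12944} = \frac{1005553207}{21609} \left(- \frac{1}{12944}\right) = - \frac{1005553207}{279706896}$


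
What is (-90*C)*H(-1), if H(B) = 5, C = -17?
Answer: 7650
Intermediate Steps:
(-90*C)*H(-1) = -90*(-17)*5 = 1530*5 = 7650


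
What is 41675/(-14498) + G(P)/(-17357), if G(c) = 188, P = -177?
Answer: -726078599/251641786 ≈ -2.8854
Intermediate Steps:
41675/(-14498) + G(P)/(-17357) = 41675/(-14498) + 188/(-17357) = 41675*(-1/14498) + 188*(-1/17357) = -41675/14498 - 188/17357 = -726078599/251641786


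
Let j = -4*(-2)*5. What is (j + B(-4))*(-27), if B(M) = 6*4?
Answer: -1728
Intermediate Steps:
j = 40 (j = 8*5 = 40)
B(M) = 24
(j + B(-4))*(-27) = (40 + 24)*(-27) = 64*(-27) = -1728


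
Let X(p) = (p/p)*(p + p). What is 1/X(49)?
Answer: 1/98 ≈ 0.010204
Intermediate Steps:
X(p) = 2*p (X(p) = 1*(2*p) = 2*p)
1/X(49) = 1/(2*49) = 1/98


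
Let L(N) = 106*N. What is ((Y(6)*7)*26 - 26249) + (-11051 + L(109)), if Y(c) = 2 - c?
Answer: -26474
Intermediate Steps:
((Y(6)*7)*26 - 26249) + (-11051 + L(109)) = (((2 - 1*6)*7)*26 - 26249) + (-11051 + 106*109) = (((2 - 6)*7)*26 - 26249) + (-11051 + 11554) = (-4*7*26 - 26249) + 503 = (-28*26 - 26249) + 503 = (-728 - 26249) + 503 = -26977 + 503 = -26474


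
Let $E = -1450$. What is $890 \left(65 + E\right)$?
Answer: $-1232650$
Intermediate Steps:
$890 \left(65 + E\right) = 890 \left(65 - 1450\right) = 890 \left(-1385\right) = -1232650$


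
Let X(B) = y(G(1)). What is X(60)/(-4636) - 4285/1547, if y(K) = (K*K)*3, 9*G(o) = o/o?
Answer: -536363567/193641084 ≈ -2.7699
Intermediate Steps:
G(o) = ⅑ (G(o) = (o/o)/9 = (⅑)*1 = ⅑)
y(K) = 3*K² (y(K) = K²*3 = 3*K²)
X(B) = 1/27 (X(B) = 3*(⅑)² = 3*(1/81) = 1/27)
X(60)/(-4636) - 4285/1547 = (1/27)/(-4636) - 4285/1547 = (1/27)*(-1/4636) - 4285*1/1547 = -1/125172 - 4285/1547 = -536363567/193641084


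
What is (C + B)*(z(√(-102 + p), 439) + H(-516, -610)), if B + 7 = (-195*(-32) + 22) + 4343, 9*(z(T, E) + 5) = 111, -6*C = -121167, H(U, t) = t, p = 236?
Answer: -55672840/3 ≈ -1.8558e+7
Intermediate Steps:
C = 40389/2 (C = -⅙*(-121167) = 40389/2 ≈ 20195.)
z(T, E) = 22/3 (z(T, E) = -5 + (⅑)*111 = -5 + 37/3 = 22/3)
B = 10598 (B = -7 + ((-195*(-32) + 22) + 4343) = -7 + ((6240 + 22) + 4343) = -7 + (6262 + 4343) = -7 + 10605 = 10598)
(C + B)*(z(√(-102 + p), 439) + H(-516, -610)) = (40389/2 + 10598)*(22/3 - 610) = (61585/2)*(-1808/3) = -55672840/3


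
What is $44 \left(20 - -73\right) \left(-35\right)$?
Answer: $-143220$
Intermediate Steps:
$44 \left(20 - -73\right) \left(-35\right) = 44 \left(20 + 73\right) \left(-35\right) = 44 \cdot 93 \left(-35\right) = 4092 \left(-35\right) = -143220$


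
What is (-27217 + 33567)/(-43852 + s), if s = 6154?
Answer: -3175/18849 ≈ -0.16844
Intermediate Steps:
(-27217 + 33567)/(-43852 + s) = (-27217 + 33567)/(-43852 + 6154) = 6350/(-37698) = 6350*(-1/37698) = -3175/18849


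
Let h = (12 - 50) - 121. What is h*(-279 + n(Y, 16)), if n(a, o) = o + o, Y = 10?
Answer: 39273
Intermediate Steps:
n(a, o) = 2*o
h = -159 (h = -38 - 121 = -159)
h*(-279 + n(Y, 16)) = -159*(-279 + 2*16) = -159*(-279 + 32) = -159*(-247) = 39273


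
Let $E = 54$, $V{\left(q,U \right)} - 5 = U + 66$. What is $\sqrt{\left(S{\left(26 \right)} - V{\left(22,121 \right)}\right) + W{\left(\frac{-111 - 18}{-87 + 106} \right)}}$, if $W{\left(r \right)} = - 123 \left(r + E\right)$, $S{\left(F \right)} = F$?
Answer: $\frac{i \sqrt{2156215}}{19} \approx 77.285 i$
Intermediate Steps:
$V{\left(q,U \right)} = 71 + U$ ($V{\left(q,U \right)} = 5 + \left(U + 66\right) = 5 + \left(66 + U\right) = 71 + U$)
$W{\left(r \right)} = -6642 - 123 r$ ($W{\left(r \right)} = - 123 \left(r + 54\right) = - 123 \left(54 + r\right) = -6642 - 123 r$)
$\sqrt{\left(S{\left(26 \right)} - V{\left(22,121 \right)}\right) + W{\left(\frac{-111 - 18}{-87 + 106} \right)}} = \sqrt{\left(26 - \left(71 + 121\right)\right) - \left(6642 + 123 \frac{-111 - 18}{-87 + 106}\right)} = \sqrt{\left(26 - 192\right) - \left(6642 + 123 \left(- \frac{129}{19}\right)\right)} = \sqrt{\left(26 - 192\right) - \left(6642 + 123 \left(\left(-129\right) \frac{1}{19}\right)\right)} = \sqrt{-166 - \frac{110331}{19}} = \sqrt{- \frac{113485}{19}} = \frac{i \sqrt{2156215}}{19}$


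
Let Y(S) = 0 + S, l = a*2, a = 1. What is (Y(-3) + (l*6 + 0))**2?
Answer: 81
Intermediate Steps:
l = 2 (l = 1*2 = 2)
Y(S) = S
(Y(-3) + (l*6 + 0))**2 = (-3 + (2*6 + 0))**2 = (-3 + (12 + 0))**2 = (-3 + 12)**2 = 9**2 = 81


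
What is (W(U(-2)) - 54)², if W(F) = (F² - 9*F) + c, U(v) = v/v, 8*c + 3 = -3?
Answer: 63001/16 ≈ 3937.6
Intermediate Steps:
c = -¾ (c = -3/8 + (⅛)*(-3) = -3/8 - 3/8 = -¾ ≈ -0.75000)
U(v) = 1
W(F) = -¾ + F² - 9*F (W(F) = (F² - 9*F) - ¾ = -¾ + F² - 9*F)
(W(U(-2)) - 54)² = ((-¾ + 1² - 9*1) - 54)² = ((-¾ + 1 - 9) - 54)² = (-35/4 - 54)² = (-251/4)² = 63001/16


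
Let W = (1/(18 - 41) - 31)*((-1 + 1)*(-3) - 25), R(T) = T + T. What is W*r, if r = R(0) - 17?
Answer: -303450/23 ≈ -13193.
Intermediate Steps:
R(T) = 2*T
r = -17 (r = 2*0 - 17 = 0 - 17 = -17)
W = 17850/23 (W = (1/(-23) - 31)*(0*(-3) - 25) = (-1/23 - 31)*(0 - 25) = -714/23*(-25) = 17850/23 ≈ 776.09)
W*r = (17850/23)*(-17) = -303450/23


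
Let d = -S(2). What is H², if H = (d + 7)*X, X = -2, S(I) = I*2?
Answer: 36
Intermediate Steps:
S(I) = 2*I
d = -4 (d = -2*2 = -1*4 = -4)
H = -6 (H = (-4 + 7)*(-2) = 3*(-2) = -6)
H² = (-6)² = 36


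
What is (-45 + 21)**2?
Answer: 576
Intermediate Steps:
(-45 + 21)**2 = (-24)**2 = 576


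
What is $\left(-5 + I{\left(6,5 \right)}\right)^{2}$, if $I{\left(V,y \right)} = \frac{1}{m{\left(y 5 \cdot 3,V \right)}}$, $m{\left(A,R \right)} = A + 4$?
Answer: $\frac{155236}{6241} \approx 24.874$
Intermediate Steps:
$m{\left(A,R \right)} = 4 + A$
$I{\left(V,y \right)} = \frac{1}{4 + 15 y}$ ($I{\left(V,y \right)} = \frac{1}{4 + y 5 \cdot 3} = \frac{1}{4 + 5 y 3} = \frac{1}{4 + 15 y}$)
$\left(-5 + I{\left(6,5 \right)}\right)^{2} = \left(-5 + \frac{1}{4 + 15 \cdot 5}\right)^{2} = \left(-5 + \frac{1}{4 + 75}\right)^{2} = \left(-5 + \frac{1}{79}\right)^{2} = \left(- \frac{394}{79}\right)^{2} = \frac{155236}{6241}$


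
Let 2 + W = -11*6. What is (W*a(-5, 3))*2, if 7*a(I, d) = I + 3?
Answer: 272/7 ≈ 38.857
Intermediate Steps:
a(I, d) = 3/7 + I/7 (a(I, d) = (I + 3)/7 = (3 + I)/7 = 3/7 + I/7)
W = -68 (W = -2 - 11*6 = -2 - 66 = -68)
(W*a(-5, 3))*2 = -68*(3/7 + (1/7)*(-5))*2 = -68*(3/7 - 5/7)*2 = -68*(-2/7)*2 = (136/7)*2 = 272/7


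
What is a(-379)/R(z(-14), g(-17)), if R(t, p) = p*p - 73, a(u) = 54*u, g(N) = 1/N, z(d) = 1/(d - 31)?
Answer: 328593/1172 ≈ 280.37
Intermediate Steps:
z(d) = 1/(-31 + d)
R(t, p) = -73 + p² (R(t, p) = p² - 73 = -73 + p²)
a(-379)/R(z(-14), g(-17)) = (54*(-379))/(-73 + (1/(-17))²) = -20466/(-73 + (-1/17)²) = -20466/(-73 + 1/289) = -20466/(-21096/289) = -20466*(-289/21096) = 328593/1172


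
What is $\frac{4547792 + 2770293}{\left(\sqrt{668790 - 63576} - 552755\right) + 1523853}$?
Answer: $\frac{710657770733}{94303072039} - \frac{4390851 \sqrt{67246}}{188606144078} \approx 7.5299$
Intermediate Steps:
$\frac{4547792 + 2770293}{\left(\sqrt{668790 - 63576} - 552755\right) + 1523853} = \frac{7318085}{\left(\sqrt{605214} - 552755\right) + 1523853} = \frac{7318085}{\left(3 \sqrt{67246} - 552755\right) + 1523853} = \frac{7318085}{\left(-552755 + 3 \sqrt{67246}\right) + 1523853} = \frac{7318085}{971098 + 3 \sqrt{67246}}$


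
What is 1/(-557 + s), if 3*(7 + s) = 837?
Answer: -1/285 ≈ -0.0035088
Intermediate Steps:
s = 272 (s = -7 + (⅓)*837 = -7 + 279 = 272)
1/(-557 + s) = 1/(-557 + 272) = 1/(-285) = -1/285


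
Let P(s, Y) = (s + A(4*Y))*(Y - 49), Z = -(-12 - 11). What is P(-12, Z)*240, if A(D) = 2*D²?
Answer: -105555840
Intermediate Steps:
Z = 23 (Z = -1*(-23) = 23)
P(s, Y) = (-49 + Y)*(s + 32*Y²) (P(s, Y) = (s + 2*(4*Y)²)*(Y - 49) = (s + 2*(16*Y²))*(-49 + Y) = (s + 32*Y²)*(-49 + Y) = (-49 + Y)*(s + 32*Y²))
P(-12, Z)*240 = (-1568*23² - 49*(-12) + 32*23³ + 23*(-12))*240 = (-1568*529 + 588 + 32*12167 - 276)*240 = (-829472 + 588 + 389344 - 276)*240 = -439816*240 = -105555840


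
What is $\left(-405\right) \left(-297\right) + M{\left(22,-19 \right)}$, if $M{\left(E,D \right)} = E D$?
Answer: $119867$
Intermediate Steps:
$M{\left(E,D \right)} = D E$
$\left(-405\right) \left(-297\right) + M{\left(22,-19 \right)} = \left(-405\right) \left(-297\right) - 418 = 120285 - 418 = 119867$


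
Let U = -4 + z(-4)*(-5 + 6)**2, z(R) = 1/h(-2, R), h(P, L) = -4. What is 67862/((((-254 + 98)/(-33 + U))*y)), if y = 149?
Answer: 33931/312 ≈ 108.75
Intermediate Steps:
z(R) = -1/4 (z(R) = 1/(-4) = -1/4)
U = -17/4 (U = -4 - (-5 + 6)**2/4 = -4 - 1/4*1**2 = -4 - 1/4*1 = -4 - 1/4 = -17/4 ≈ -4.2500)
67862/((((-254 + 98)/(-33 + U))*y)) = 67862/((((-254 + 98)/(-33 - 17/4))*149)) = 67862/((-156/(-149/4)*149)) = 67862/((-156*(-4/149)*149)) = 67862/(((624/149)*149)) = 67862/624 = 67862*(1/624) = 33931/312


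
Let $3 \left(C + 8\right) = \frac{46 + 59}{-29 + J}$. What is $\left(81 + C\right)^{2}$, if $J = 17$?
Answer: $\frac{707281}{144} \approx 4911.7$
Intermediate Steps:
$C = - \frac{131}{12}$ ($C = -8 + \frac{\left(46 + 59\right) \frac{1}{-29 + 17}}{3} = -8 + \frac{105 \frac{1}{-12}}{3} = -8 + \frac{105 \left(- \frac{1}{12}\right)}{3} = -8 + \frac{1}{3} \left(- \frac{35}{4}\right) = -8 - \frac{35}{12} = - \frac{131}{12} \approx -10.917$)
$\left(81 + C\right)^{2} = \left(81 - \frac{131}{12}\right)^{2} = \left(\frac{841}{12}\right)^{2} = \frac{707281}{144}$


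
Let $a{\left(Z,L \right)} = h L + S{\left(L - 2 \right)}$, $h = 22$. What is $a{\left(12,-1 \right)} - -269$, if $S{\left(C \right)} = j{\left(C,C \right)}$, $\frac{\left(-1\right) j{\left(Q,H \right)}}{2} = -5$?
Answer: $257$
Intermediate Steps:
$j{\left(Q,H \right)} = 10$ ($j{\left(Q,H \right)} = \left(-2\right) \left(-5\right) = 10$)
$S{\left(C \right)} = 10$
$a{\left(Z,L \right)} = 10 + 22 L$ ($a{\left(Z,L \right)} = 22 L + 10 = 10 + 22 L$)
$a{\left(12,-1 \right)} - -269 = \left(10 + 22 \left(-1\right)\right) - -269 = \left(10 - 22\right) + 269 = -12 + 269 = 257$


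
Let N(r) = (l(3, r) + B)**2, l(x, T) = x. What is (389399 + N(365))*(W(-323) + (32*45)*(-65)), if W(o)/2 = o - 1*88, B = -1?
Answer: -36768210066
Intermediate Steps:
N(r) = 4 (N(r) = (3 - 1)**2 = 2**2 = 4)
W(o) = -176 + 2*o (W(o) = 2*(o - 1*88) = 2*(o - 88) = 2*(-88 + o) = -176 + 2*o)
(389399 + N(365))*(W(-323) + (32*45)*(-65)) = (389399 + 4)*((-176 + 2*(-323)) + (32*45)*(-65)) = 389403*((-176 - 646) + 1440*(-65)) = 389403*(-822 - 93600) = 389403*(-94422) = -36768210066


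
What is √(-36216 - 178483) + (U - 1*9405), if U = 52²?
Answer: -6701 + I*√214699 ≈ -6701.0 + 463.36*I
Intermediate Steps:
U = 2704
√(-36216 - 178483) + (U - 1*9405) = √(-36216 - 178483) + (2704 - 1*9405) = √(-214699) + (2704 - 9405) = I*√214699 - 6701 = -6701 + I*√214699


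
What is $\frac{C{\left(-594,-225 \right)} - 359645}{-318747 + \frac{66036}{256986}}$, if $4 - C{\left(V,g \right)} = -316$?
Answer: $\frac{15390249075}{13652241751} \approx 1.1273$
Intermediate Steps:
$C{\left(V,g \right)} = 320$ ($C{\left(V,g \right)} = 4 - -316 = 4 + 316 = 320$)
$\frac{C{\left(-594,-225 \right)} - 359645}{-318747 + \frac{66036}{256986}} = \frac{320 - 359645}{-318747 + \frac{66036}{256986}} = - \frac{359325}{-318747 + 66036 \cdot \frac{1}{256986}} = - \frac{359325}{-318747 + \frac{11006}{42831}} = - \frac{359325}{- \frac{13652241751}{42831}} = \left(-359325\right) \left(- \frac{42831}{13652241751}\right) = \frac{15390249075}{13652241751}$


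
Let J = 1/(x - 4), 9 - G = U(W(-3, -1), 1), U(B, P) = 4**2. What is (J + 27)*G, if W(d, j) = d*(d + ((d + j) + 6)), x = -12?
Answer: -3017/16 ≈ -188.56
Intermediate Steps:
W(d, j) = d*(6 + j + 2*d) (W(d, j) = d*(d + (6 + d + j)) = d*(6 + j + 2*d))
U(B, P) = 16
G = -7 (G = 9 - 1*16 = 9 - 16 = -7)
J = -1/16 (J = 1/(-12 - 4) = 1/(-16) = -1/16 ≈ -0.062500)
(J + 27)*G = (-1/16 + 27)*(-7) = (431/16)*(-7) = -3017/16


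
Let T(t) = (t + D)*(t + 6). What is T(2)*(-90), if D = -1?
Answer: -720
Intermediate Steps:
T(t) = (-1 + t)*(6 + t) (T(t) = (t - 1)*(t + 6) = (-1 + t)*(6 + t))
T(2)*(-90) = (-6 + 2² + 5*2)*(-90) = (-6 + 4 + 10)*(-90) = 8*(-90) = -720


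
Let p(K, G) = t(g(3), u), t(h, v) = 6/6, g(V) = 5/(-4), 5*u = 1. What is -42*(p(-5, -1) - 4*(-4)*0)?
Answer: -42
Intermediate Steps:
u = ⅕ (u = (⅕)*1 = ⅕ ≈ 0.20000)
g(V) = -5/4 (g(V) = 5*(-¼) = -5/4)
t(h, v) = 1 (t(h, v) = 6*(⅙) = 1)
p(K, G) = 1
-42*(p(-5, -1) - 4*(-4)*0) = -42*(1 - 4*(-4)*0) = -42*(1 + 16*0) = -42*(1 + 0) = -42*1 = -42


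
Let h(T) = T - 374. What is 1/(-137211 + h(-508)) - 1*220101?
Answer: -30394407394/138093 ≈ -2.2010e+5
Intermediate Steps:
h(T) = -374 + T
1/(-137211 + h(-508)) - 1*220101 = 1/(-137211 + (-374 - 508)) - 1*220101 = 1/(-137211 - 882) - 220101 = 1/(-138093) - 220101 = -1/138093 - 220101 = -30394407394/138093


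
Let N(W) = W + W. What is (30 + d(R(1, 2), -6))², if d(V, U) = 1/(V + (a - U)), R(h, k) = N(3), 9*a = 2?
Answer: 10949481/12100 ≈ 904.92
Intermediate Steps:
a = 2/9 (a = (⅑)*2 = 2/9 ≈ 0.22222)
N(W) = 2*W
R(h, k) = 6 (R(h, k) = 2*3 = 6)
d(V, U) = 1/(2/9 + V - U) (d(V, U) = 1/(V + (2/9 - U)) = 1/(2/9 + V - U))
(30 + d(R(1, 2), -6))² = (30 + 9/(2 - 9*(-6) + 9*6))² = (30 + 9/(2 + 54 + 54))² = (30 + 9/110)² = (3309/110)² = 10949481/12100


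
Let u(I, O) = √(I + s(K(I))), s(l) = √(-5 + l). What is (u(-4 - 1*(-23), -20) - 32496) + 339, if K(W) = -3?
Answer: -32157 + √(19 + 2*I*√2) ≈ -32153.0 + 0.32355*I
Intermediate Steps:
u(I, O) = √(I + 2*I*√2) (u(I, O) = √(I + √(-5 - 3)) = √(I + √(-8)) = √(I + 2*I*√2))
(u(-4 - 1*(-23), -20) - 32496) + 339 = (√((-4 - 1*(-23)) + 2*I*√2) - 32496) + 339 = (√((-4 + 23) + 2*I*√2) - 32496) + 339 = (√(19 + 2*I*√2) - 32496) + 339 = (-32496 + √(19 + 2*I*√2)) + 339 = -32157 + √(19 + 2*I*√2)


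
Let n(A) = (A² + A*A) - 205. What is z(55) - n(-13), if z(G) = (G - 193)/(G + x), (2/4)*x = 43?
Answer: -6297/47 ≈ -133.98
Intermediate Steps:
x = 86 (x = 2*43 = 86)
z(G) = (-193 + G)/(86 + G) (z(G) = (G - 193)/(G + 86) = (-193 + G)/(86 + G))
n(A) = -205 + 2*A² (n(A) = (A² + A²) - 205 = 2*A² - 205 = -205 + 2*A²)
z(55) - n(-13) = (-193 + 55)/(86 + 55) - (-205 + 2*(-13)²) = -138/141 - (-205 + 2*169) = (1/141)*(-138) - (-205 + 338) = -46/47 - 1*133 = -46/47 - 133 = -6297/47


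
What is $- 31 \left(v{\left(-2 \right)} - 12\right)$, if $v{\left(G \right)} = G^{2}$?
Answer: $248$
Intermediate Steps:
$- 31 \left(v{\left(-2 \right)} - 12\right) = - 31 \left(\left(-2\right)^{2} - 12\right) = - 31 \left(4 - 12\right) = \left(-31\right) \left(-8\right) = 248$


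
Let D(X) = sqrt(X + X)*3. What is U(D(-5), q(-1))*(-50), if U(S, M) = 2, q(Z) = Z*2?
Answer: -100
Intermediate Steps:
D(X) = 3*sqrt(2)*sqrt(X) (D(X) = sqrt(2*X)*3 = (sqrt(2)*sqrt(X))*3 = 3*sqrt(2)*sqrt(X))
q(Z) = 2*Z
U(D(-5), q(-1))*(-50) = 2*(-50) = -100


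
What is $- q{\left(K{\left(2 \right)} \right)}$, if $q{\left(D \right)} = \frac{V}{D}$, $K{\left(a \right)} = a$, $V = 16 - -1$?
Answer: $- \frac{17}{2} \approx -8.5$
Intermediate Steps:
$V = 17$ ($V = 16 + 1 = 17$)
$q{\left(D \right)} = \frac{17}{D}$
$- q{\left(K{\left(2 \right)} \right)} = - \frac{17}{2}$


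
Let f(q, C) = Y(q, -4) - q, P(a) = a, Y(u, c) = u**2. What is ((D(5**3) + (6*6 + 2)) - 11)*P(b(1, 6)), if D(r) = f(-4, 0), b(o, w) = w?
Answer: 282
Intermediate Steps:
f(q, C) = q**2 - q
D(r) = 20 (D(r) = -4*(-1 - 4) = -4*(-5) = 20)
((D(5**3) + (6*6 + 2)) - 11)*P(b(1, 6)) = ((20 + (6*6 + 2)) - 11)*6 = ((20 + (36 + 2)) - 11)*6 = ((20 + 38) - 11)*6 = (58 - 11)*6 = 47*6 = 282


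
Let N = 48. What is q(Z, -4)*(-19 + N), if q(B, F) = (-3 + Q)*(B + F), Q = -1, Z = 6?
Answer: -232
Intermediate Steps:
q(B, F) = -4*B - 4*F (q(B, F) = (-3 - 1)*(B + F) = -4*(B + F) = -4*B - 4*F)
q(Z, -4)*(-19 + N) = (-4*6 - 4*(-4))*(-19 + 48) = (-24 + 16)*29 = -8*29 = -232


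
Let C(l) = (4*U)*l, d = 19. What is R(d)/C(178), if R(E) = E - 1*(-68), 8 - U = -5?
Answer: 87/9256 ≈ 0.0093993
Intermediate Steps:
U = 13 (U = 8 - 1*(-5) = 8 + 5 = 13)
R(E) = 68 + E (R(E) = E + 68 = 68 + E)
C(l) = 52*l (C(l) = (4*13)*l = 52*l)
R(d)/C(178) = (68 + 19)/((52*178)) = 87/9256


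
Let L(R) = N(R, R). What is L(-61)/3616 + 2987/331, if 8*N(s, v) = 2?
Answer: 43204299/4787584 ≈ 9.0242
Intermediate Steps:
N(s, v) = ¼ (N(s, v) = (⅛)*2 = ¼)
L(R) = ¼
L(-61)/3616 + 2987/331 = (¼)/3616 + 2987/331 = (¼)*(1/3616) + 2987*(1/331) = 1/14464 + 2987/331 = 43204299/4787584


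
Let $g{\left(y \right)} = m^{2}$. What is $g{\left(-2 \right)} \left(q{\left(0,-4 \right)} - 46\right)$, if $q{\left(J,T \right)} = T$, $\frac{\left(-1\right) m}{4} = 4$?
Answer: $-12800$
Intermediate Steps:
$m = -16$ ($m = \left(-4\right) 4 = -16$)
$g{\left(y \right)} = 256$ ($g{\left(y \right)} = \left(-16\right)^{2} = 256$)
$g{\left(-2 \right)} \left(q{\left(0,-4 \right)} - 46\right) = 256 \left(-4 - 46\right) = 256 \left(-50\right) = -12800$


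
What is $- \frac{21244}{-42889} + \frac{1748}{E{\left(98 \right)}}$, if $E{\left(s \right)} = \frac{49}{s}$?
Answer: $\frac{149961188}{42889} \approx 3496.5$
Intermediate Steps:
$- \frac{21244}{-42889} + \frac{1748}{E{\left(98 \right)}} = - \frac{21244}{-42889} + \frac{1748}{49 \cdot \frac{1}{98}} = \left(-21244\right) \left(- \frac{1}{42889}\right) + \frac{1748}{49 \cdot \frac{1}{98}} = \frac{21244}{42889} + 1748 \frac{1}{\frac{1}{2}} = \frac{21244}{42889} + 1748 \cdot 2 = \frac{21244}{42889} + 3496 = \frac{149961188}{42889}$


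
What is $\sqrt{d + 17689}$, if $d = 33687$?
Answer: $52 \sqrt{19} \approx 226.66$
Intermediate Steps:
$\sqrt{d + 17689} = \sqrt{33687 + 17689} = \sqrt{51376} = 52 \sqrt{19}$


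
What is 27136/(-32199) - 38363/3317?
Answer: -1325260349/106804083 ≈ -12.408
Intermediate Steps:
27136/(-32199) - 38363/3317 = 27136*(-1/32199) - 38363*1/3317 = -27136/32199 - 38363/3317 = -1325260349/106804083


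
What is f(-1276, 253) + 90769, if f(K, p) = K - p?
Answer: 89240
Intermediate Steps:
f(-1276, 253) + 90769 = (-1276 - 1*253) + 90769 = (-1276 - 253) + 90769 = -1529 + 90769 = 89240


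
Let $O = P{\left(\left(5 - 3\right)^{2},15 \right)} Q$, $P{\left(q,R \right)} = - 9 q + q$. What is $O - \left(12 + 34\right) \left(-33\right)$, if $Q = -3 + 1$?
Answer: $1582$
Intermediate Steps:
$Q = -2$
$P{\left(q,R \right)} = - 8 q$
$O = 64$ ($O = - 8 \left(5 - 3\right)^{2} \left(-2\right) = - 8 \cdot 2^{2} \left(-2\right) = \left(-8\right) 4 \left(-2\right) = \left(-32\right) \left(-2\right) = 64$)
$O - \left(12 + 34\right) \left(-33\right) = 64 - \left(12 + 34\right) \left(-33\right) = 64 - 46 \left(-33\right) = 64 - -1518 = 64 + 1518 = 1582$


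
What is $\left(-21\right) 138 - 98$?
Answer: $-2996$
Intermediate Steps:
$\left(-21\right) 138 - 98 = -2898 - 98 = -2996$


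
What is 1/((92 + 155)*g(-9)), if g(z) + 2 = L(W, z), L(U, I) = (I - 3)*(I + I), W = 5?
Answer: 1/52858 ≈ 1.8919e-5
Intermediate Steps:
L(U, I) = 2*I*(-3 + I) (L(U, I) = (-3 + I)*(2*I) = 2*I*(-3 + I))
g(z) = -2 + 2*z*(-3 + z)
1/((92 + 155)*g(-9)) = 1/((92 + 155)*(-2 + 2*(-9)*(-3 - 9))) = 1/(247*(-2 + 2*(-9)*(-12))) = 1/(247*(-2 + 216)) = 1/(247*214) = 1/52858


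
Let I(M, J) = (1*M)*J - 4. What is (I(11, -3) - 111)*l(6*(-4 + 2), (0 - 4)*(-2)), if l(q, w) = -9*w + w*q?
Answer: 24864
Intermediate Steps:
I(M, J) = -4 + J*M (I(M, J) = M*J - 4 = J*M - 4 = -4 + J*M)
l(q, w) = -9*w + q*w
(I(11, -3) - 111)*l(6*(-4 + 2), (0 - 4)*(-2)) = ((-4 - 3*11) - 111)*(((0 - 4)*(-2))*(-9 + 6*(-4 + 2))) = ((-4 - 33) - 111)*((-4*(-2))*(-9 + 6*(-2))) = (-37 - 111)*(8*(-9 - 12)) = -1184*(-21) = -148*(-168) = 24864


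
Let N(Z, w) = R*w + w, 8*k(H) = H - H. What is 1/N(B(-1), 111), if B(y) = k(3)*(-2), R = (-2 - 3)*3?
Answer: -1/1554 ≈ -0.00064350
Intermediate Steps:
k(H) = 0 (k(H) = (H - H)/8 = (1/8)*0 = 0)
R = -15 (R = -5*3 = -15)
B(y) = 0 (B(y) = 0*(-2) = 0)
N(Z, w) = -14*w (N(Z, w) = -15*w + w = -14*w)
1/N(B(-1), 111) = 1/(-14*111) = 1/(-1554) = -1/1554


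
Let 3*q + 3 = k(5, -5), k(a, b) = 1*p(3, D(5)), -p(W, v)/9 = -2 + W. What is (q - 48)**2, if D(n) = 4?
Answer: 2704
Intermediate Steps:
p(W, v) = 18 - 9*W (p(W, v) = -9*(-2 + W) = 18 - 9*W)
k(a, b) = -9 (k(a, b) = 1*(18 - 9*3) = 1*(18 - 27) = 1*(-9) = -9)
q = -4 (q = -1 + (1/3)*(-9) = -1 - 3 = -4)
(q - 48)**2 = (-4 - 48)**2 = (-52)**2 = 2704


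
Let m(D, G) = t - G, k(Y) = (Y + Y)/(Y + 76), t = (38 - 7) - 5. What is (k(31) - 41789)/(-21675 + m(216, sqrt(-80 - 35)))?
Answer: 96800494289/50148686812 - 4471361*I*sqrt(115)/50148686812 ≈ 1.9303 - 0.00095616*I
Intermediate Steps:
t = 26 (t = 31 - 5 = 26)
k(Y) = 2*Y/(76 + Y) (k(Y) = (2*Y)/(76 + Y) = 2*Y/(76 + Y))
m(D, G) = 26 - G
(k(31) - 41789)/(-21675 + m(216, sqrt(-80 - 35))) = (2*31/(76 + 31) - 41789)/(-21675 + (26 - sqrt(-80 - 35))) = (2*31/107 - 41789)/(-21675 + (26 - sqrt(-115))) = (2*31*(1/107) - 41789)/(-21675 + (26 - I*sqrt(115))) = (62/107 - 41789)/(-21675 + (26 - I*sqrt(115))) = -4471361/(107*(-21649 - I*sqrt(115)))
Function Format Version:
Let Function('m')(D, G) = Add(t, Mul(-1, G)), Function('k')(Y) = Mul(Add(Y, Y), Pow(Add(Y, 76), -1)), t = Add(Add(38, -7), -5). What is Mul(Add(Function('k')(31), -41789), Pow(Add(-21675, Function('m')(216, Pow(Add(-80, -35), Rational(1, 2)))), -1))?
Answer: Add(Rational(96800494289, 50148686812), Mul(Rational(-4471361, 50148686812), I, Pow(115, Rational(1, 2)))) ≈ Add(1.9303, Mul(-0.00095616, I))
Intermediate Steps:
t = 26 (t = Add(31, -5) = 26)
Function('k')(Y) = Mul(2, Y, Pow(Add(76, Y), -1)) (Function('k')(Y) = Mul(Mul(2, Y), Pow(Add(76, Y), -1)) = Mul(2, Y, Pow(Add(76, Y), -1)))
Function('m')(D, G) = Add(26, Mul(-1, G))
Mul(Add(Function('k')(31), -41789), Pow(Add(-21675, Function('m')(216, Pow(Add(-80, -35), Rational(1, 2)))), -1)) = Mul(Add(Mul(2, 31, Pow(Add(76, 31), -1)), -41789), Pow(Add(-21675, Add(26, Mul(-1, Pow(Add(-80, -35), Rational(1, 2))))), -1)) = Mul(Add(Mul(2, 31, Pow(107, -1)), -41789), Pow(Add(-21675, Add(26, Mul(-1, Pow(-115, Rational(1, 2))))), -1)) = Mul(Add(Mul(2, 31, Rational(1, 107)), -41789), Pow(Add(-21675, Add(26, Mul(-1, Mul(I, Pow(115, Rational(1, 2)))))), -1)) = Mul(Add(Rational(62, 107), -41789), Pow(Add(-21675, Add(26, Mul(-1, I, Pow(115, Rational(1, 2))))), -1)) = Mul(Rational(-4471361, 107), Pow(Add(-21649, Mul(-1, I, Pow(115, Rational(1, 2)))), -1))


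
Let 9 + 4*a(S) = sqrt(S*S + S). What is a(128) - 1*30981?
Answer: -123933/4 + 2*sqrt(258) ≈ -30951.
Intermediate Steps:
a(S) = -9/4 + sqrt(S + S**2)/4 (a(S) = -9/4 + sqrt(S*S + S)/4 = -9/4 + sqrt(S**2 + S)/4 = -9/4 + sqrt(S + S**2)/4)
a(128) - 1*30981 = (-9/4 + sqrt(128*(1 + 128))/4) - 1*30981 = (-9/4 + sqrt(128*129)/4) - 30981 = (-9/4 + sqrt(16512)/4) - 30981 = (-9/4 + (8*sqrt(258))/4) - 30981 = (-9/4 + 2*sqrt(258)) - 30981 = -123933/4 + 2*sqrt(258)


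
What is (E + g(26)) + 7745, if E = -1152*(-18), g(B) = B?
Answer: 28507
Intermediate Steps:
E = 20736
(E + g(26)) + 7745 = (20736 + 26) + 7745 = 20762 + 7745 = 28507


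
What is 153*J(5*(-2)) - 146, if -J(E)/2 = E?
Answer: 2914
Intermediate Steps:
J(E) = -2*E
153*J(5*(-2)) - 146 = 153*(-10*(-2)) - 146 = 153*(-2*(-10)) - 146 = 153*20 - 146 = 3060 - 146 = 2914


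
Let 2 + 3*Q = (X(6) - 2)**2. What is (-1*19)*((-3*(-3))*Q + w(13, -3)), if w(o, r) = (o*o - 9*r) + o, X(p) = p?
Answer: -4769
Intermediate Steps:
Q = 14/3 (Q = -2/3 + (6 - 2)**2/3 = -2/3 + (1/3)*4**2 = -2/3 + (1/3)*16 = -2/3 + 16/3 = 14/3 ≈ 4.6667)
w(o, r) = o + o**2 - 9*r (w(o, r) = (o**2 - 9*r) + o = o + o**2 - 9*r)
(-1*19)*((-3*(-3))*Q + w(13, -3)) = (-1*19)*(-3*(-3)*(14/3) + (13 + 13**2 - 9*(-3))) = -19*(9*(14/3) + (13 + 169 + 27)) = -19*(42 + 209) = -19*251 = -4769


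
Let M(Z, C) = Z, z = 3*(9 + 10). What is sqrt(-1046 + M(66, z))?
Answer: 14*I*sqrt(5) ≈ 31.305*I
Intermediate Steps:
z = 57 (z = 3*19 = 57)
sqrt(-1046 + M(66, z)) = sqrt(-1046 + 66) = sqrt(-980) = 14*I*sqrt(5)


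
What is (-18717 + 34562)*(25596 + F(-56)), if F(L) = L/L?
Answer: 405584465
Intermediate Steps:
F(L) = 1
(-18717 + 34562)*(25596 + F(-56)) = (-18717 + 34562)*(25596 + 1) = 15845*25597 = 405584465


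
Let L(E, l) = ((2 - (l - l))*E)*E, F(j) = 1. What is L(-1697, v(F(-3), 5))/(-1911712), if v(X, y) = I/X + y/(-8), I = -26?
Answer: -2879809/955856 ≈ -3.0128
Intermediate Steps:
v(X, y) = -26/X - y/8 (v(X, y) = -26/X + y/(-8) = -26/X + y*(-⅛) = -26/X - y/8)
L(E, l) = 2*E² (L(E, l) = ((2 - 1*0)*E)*E = ((2 + 0)*E)*E = (2*E)*E = 2*E²)
L(-1697, v(F(-3), 5))/(-1911712) = (2*(-1697)²)/(-1911712) = (2*2879809)*(-1/1911712) = 5759618*(-1/1911712) = -2879809/955856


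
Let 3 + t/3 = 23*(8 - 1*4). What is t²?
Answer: 71289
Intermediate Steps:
t = 267 (t = -9 + 3*(23*(8 - 1*4)) = -9 + 3*(23*(8 - 4)) = -9 + 3*(23*4) = -9 + 3*92 = -9 + 276 = 267)
t² = 267² = 71289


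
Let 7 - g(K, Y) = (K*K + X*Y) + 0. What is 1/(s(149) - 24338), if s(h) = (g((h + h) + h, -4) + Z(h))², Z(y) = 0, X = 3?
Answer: 1/39916019762 ≈ 2.5053e-11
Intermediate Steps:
g(K, Y) = 7 - K² - 3*Y (g(K, Y) = 7 - ((K*K + 3*Y) + 0) = 7 - ((K² + 3*Y) + 0) = 7 - (K² + 3*Y) = 7 + (-K² - 3*Y) = 7 - K² - 3*Y)
s(h) = (19 - 9*h²)² (s(h) = ((7 - ((h + h) + h)² - 3*(-4)) + 0)² = ((7 - (2*h + h)² + 12) + 0)² = ((7 - (3*h)² + 12) + 0)² = ((7 - 9*h² + 12) + 0)² = ((19 - 9*h²) + 0)² = (19 - 9*h²)²)
1/(s(149) - 24338) = 1/((-19 + 9*149²)² - 24338) = 1/((-19 + 9*22201)² - 24338) = 1/((-19 + 199809)² - 24338) = 1/(199790² - 24338) = 1/(39916044100 - 24338) = 1/39916019762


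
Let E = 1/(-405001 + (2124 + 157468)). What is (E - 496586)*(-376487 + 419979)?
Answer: -5300225371473100/245409 ≈ -2.1598e+10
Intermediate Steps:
E = -1/245409 (E = 1/(-405001 + 159592) = 1/(-245409) = -1/245409 ≈ -4.0748e-6)
(E - 496586)*(-376487 + 419979) = (-1/245409 - 496586)*(-376487 + 419979) = -121866673675/245409*43492 = -5300225371473100/245409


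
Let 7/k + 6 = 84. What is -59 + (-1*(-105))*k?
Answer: -1289/26 ≈ -49.577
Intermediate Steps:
k = 7/78 (k = 7/(-6 + 84) = 7/78 ≈ 0.089744)
-59 + (-1*(-105))*k = -59 - 1*(-105)*(7/78) = -59 + 105*(7/78) = -59 + 245/26 = -1289/26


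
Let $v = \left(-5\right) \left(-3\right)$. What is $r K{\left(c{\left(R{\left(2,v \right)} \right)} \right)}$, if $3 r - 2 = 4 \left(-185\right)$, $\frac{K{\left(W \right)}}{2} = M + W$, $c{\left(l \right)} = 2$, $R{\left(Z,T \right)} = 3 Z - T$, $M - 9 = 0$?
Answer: $-5412$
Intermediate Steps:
$M = 9$ ($M = 9 + 0 = 9$)
$v = 15$
$R{\left(Z,T \right)} = - T + 3 Z$
$K{\left(W \right)} = 18 + 2 W$ ($K{\left(W \right)} = 2 \left(9 + W\right) = 18 + 2 W$)
$r = -246$ ($r = \frac{2}{3} + \frac{4 \left(-185\right)}{3} = \frac{2}{3} + \frac{1}{3} \left(-740\right) = \frac{2}{3} - \frac{740}{3} = -246$)
$r K{\left(c{\left(R{\left(2,v \right)} \right)} \right)} = - 246 \left(18 + 2 \cdot 2\right) = - 246 \left(18 + 4\right) = \left(-246\right) 22 = -5412$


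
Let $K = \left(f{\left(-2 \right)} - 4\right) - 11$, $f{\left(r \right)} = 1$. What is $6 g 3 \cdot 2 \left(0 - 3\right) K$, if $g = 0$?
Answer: $0$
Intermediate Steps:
$K = -14$ ($K = \left(1 - 4\right) - 11 = -3 - 11 = -14$)
$6 g 3 \cdot 2 \left(0 - 3\right) K = 6 \cdot 0 \cdot 3 \cdot 2 \left(0 - 3\right) \left(-14\right) = 0 \cdot 3 \cdot 2 \left(-3\right) \left(-14\right) = 0 \left(-6\right) \left(-14\right) = 0 \left(-14\right) = 0$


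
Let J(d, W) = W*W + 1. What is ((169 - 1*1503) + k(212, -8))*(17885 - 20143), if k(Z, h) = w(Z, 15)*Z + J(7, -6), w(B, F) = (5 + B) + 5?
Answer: -103341886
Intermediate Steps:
w(B, F) = 10 + B
J(d, W) = 1 + W**2 (J(d, W) = W**2 + 1 = 1 + W**2)
k(Z, h) = 37 + Z*(10 + Z) (k(Z, h) = (10 + Z)*Z + (1 + (-6)**2) = Z*(10 + Z) + (1 + 36) = Z*(10 + Z) + 37 = 37 + Z*(10 + Z))
((169 - 1*1503) + k(212, -8))*(17885 - 20143) = ((169 - 1*1503) + (37 + 212*(10 + 212)))*(17885 - 20143) = ((169 - 1503) + (37 + 212*222))*(-2258) = (-1334 + (37 + 47064))*(-2258) = (-1334 + 47101)*(-2258) = 45767*(-2258) = -103341886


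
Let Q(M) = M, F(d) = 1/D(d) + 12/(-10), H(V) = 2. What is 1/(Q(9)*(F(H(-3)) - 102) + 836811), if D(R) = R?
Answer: 10/8358867 ≈ 1.1963e-6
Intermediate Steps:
F(d) = -6/5 + 1/d (F(d) = 1/d + 12/(-10) = 1/d + 12*(-⅒) = 1/d - 6/5 = -6/5 + 1/d)
1/(Q(9)*(F(H(-3)) - 102) + 836811) = 1/(9*((-6/5 + 1/2) - 102) + 836811) = 1/(9*((-6/5 + ½) - 102) + 836811) = 1/(9*(-7/10 - 102) + 836811) = 1/(9*(-1027/10) + 836811) = 1/(-9243/10 + 836811) = 1/(8358867/10) = 10/8358867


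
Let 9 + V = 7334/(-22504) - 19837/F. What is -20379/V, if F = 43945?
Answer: 3358928868020/1611524833 ≈ 2084.3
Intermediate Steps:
V = -4834574499/494469140 (V = -9 + (7334/(-22504) - 19837/43945) = -9 + (7334*(-1/22504) - 19837*1/43945) = -9 + (-3667/11252 - 19837/43945) = -9 - 384352239/494469140 = -4834574499/494469140 ≈ -9.7773)
-20379/V = -20379/(-4834574499/494469140) = -20379*(-494469140/4834574499) = 3358928868020/1611524833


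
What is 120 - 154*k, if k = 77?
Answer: -11738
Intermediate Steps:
120 - 154*k = 120 - 154*77 = 120 - 11858 = -11738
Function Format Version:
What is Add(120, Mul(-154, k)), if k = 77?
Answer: -11738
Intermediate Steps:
Add(120, Mul(-154, k)) = Add(120, Mul(-154, 77)) = Add(120, -11858) = -11738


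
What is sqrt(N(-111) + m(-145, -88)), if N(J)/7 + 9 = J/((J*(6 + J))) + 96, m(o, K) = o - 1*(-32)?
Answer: sqrt(111585)/15 ≈ 22.270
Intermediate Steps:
m(o, K) = 32 + o (m(o, K) = o + 32 = 32 + o)
N(J) = 609 + 7/(6 + J) (N(J) = -63 + 7*(J/((J*(6 + J))) + 96) = -63 + 7*(J*(1/(J*(6 + J))) + 96) = -63 + 7*(1/(6 + J) + 96) = -63 + 7*(96 + 1/(6 + J)) = -63 + (672 + 7/(6 + J)) = 609 + 7/(6 + J))
sqrt(N(-111) + m(-145, -88)) = sqrt(7*(523 + 87*(-111))/(6 - 111) + (32 - 145)) = sqrt(7*(523 - 9657)/(-105) - 113) = sqrt(7*(-1/105)*(-9134) - 113) = sqrt(9134/15 - 113) = sqrt(7439/15) = sqrt(111585)/15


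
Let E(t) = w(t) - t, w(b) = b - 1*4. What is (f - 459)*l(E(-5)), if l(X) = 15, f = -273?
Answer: -10980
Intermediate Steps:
w(b) = -4 + b (w(b) = b - 4 = -4 + b)
E(t) = -4 (E(t) = (-4 + t) - t = -4)
(f - 459)*l(E(-5)) = (-273 - 459)*15 = -732*15 = -10980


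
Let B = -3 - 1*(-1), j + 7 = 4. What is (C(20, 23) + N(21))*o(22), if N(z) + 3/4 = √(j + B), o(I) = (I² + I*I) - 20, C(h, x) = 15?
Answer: 13509 + 948*I*√5 ≈ 13509.0 + 2119.8*I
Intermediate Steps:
j = -3 (j = -7 + 4 = -3)
B = -2 (B = -3 + 1 = -2)
o(I) = -20 + 2*I² (o(I) = (I² + I²) - 20 = 2*I² - 20 = -20 + 2*I²)
N(z) = -¾ + I*√5 (N(z) = -¾ + √(-3 - 2) = -¾ + √(-5) = -¾ + I*√5)
(C(20, 23) + N(21))*o(22) = (15 + (-¾ + I*√5))*(-20 + 2*22²) = (57/4 + I*√5)*(-20 + 2*484) = (57/4 + I*√5)*(-20 + 968) = (57/4 + I*√5)*948 = 13509 + 948*I*√5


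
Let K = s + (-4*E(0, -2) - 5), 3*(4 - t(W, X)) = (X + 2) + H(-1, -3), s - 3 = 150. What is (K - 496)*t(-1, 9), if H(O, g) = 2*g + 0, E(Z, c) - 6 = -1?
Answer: -2576/3 ≈ -858.67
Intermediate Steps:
E(Z, c) = 5 (E(Z, c) = 6 - 1 = 5)
H(O, g) = 2*g
s = 153 (s = 3 + 150 = 153)
t(W, X) = 16/3 - X/3 (t(W, X) = 4 - ((X + 2) + 2*(-3))/3 = 4 - ((2 + X) - 6)/3 = 4 - (-4 + X)/3 = 4 + (4/3 - X/3) = 16/3 - X/3)
K = 128 (K = 153 + (-4*5 - 5) = 153 + (-20 - 5) = 153 - 25 = 128)
(K - 496)*t(-1, 9) = (128 - 496)*(16/3 - ⅓*9) = -368*(16/3 - 3) = -368*7/3 = -2576/3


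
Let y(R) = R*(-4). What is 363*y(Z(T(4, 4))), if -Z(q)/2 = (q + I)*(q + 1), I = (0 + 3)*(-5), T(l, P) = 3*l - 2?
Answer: -159720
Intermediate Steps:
T(l, P) = -2 + 3*l
I = -15 (I = 3*(-5) = -15)
Z(q) = -2*(1 + q)*(-15 + q) (Z(q) = -2*(q - 15)*(q + 1) = -2*(-15 + q)*(1 + q) = -2*(1 + q)*(-15 + q))
y(R) = -4*R
363*y(Z(T(4, 4))) = 363*(-4*(30 - 2*(-2 + 3*4)**2 + 28*(-2 + 3*4))) = 363*(-4*(30 - 2*(-2 + 12)**2 + 28*(-2 + 12))) = 363*(-4*(30 - 2*10**2 + 28*10)) = 363*(-4*(30 - 2*100 + 280)) = 363*(-4*(30 - 200 + 280)) = 363*(-4*110) = 363*(-440) = -159720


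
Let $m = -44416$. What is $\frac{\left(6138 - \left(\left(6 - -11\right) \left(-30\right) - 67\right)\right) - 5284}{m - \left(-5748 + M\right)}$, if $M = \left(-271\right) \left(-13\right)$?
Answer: $- \frac{1431}{42191} \approx -0.033917$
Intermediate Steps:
$M = 3523$
$\frac{\left(6138 - \left(\left(6 - -11\right) \left(-30\right) - 67\right)\right) - 5284}{m - \left(-5748 + M\right)} = \frac{\left(6138 - \left(\left(6 - -11\right) \left(-30\right) - 67\right)\right) - 5284}{-44416 + \left(5748 - 3523\right)} = \frac{\left(6138 - \left(\left(6 + 11\right) \left(-30\right) - 67\right)\right) - 5284}{-44416 + \left(5748 - 3523\right)} = \frac{\left(6138 - \left(17 \left(-30\right) - 67\right)\right) - 5284}{-44416 + 2225} = \frac{\left(6138 - \left(-510 - 67\right)\right) - 5284}{-42191} = \left(\left(6138 - -577\right) - 5284\right) \left(- \frac{1}{42191}\right) = \left(\left(6138 + 577\right) - 5284\right) \left(- \frac{1}{42191}\right) = \left(6715 - 5284\right) \left(- \frac{1}{42191}\right) = 1431 \left(- \frac{1}{42191}\right) = - \frac{1431}{42191}$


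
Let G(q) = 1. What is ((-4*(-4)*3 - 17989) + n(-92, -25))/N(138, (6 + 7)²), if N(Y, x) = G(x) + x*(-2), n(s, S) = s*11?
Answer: 18953/337 ≈ 56.240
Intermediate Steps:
n(s, S) = 11*s
N(Y, x) = 1 - 2*x (N(Y, x) = 1 + x*(-2) = 1 - 2*x)
((-4*(-4)*3 - 17989) + n(-92, -25))/N(138, (6 + 7)²) = ((-4*(-4)*3 - 17989) + 11*(-92))/(1 - 2*(6 + 7)²) = ((16*3 - 17989) - 1012)/(1 - 2*13²) = ((48 - 17989) - 1012)/(1 - 2*169) = (-17941 - 1012)/(1 - 338) = -18953/(-337) = -18953*(-1/337) = 18953/337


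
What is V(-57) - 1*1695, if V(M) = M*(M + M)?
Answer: 4803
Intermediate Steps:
V(M) = 2*M**2 (V(M) = M*(2*M) = 2*M**2)
V(-57) - 1*1695 = 2*(-57)**2 - 1*1695 = 2*3249 - 1695 = 6498 - 1695 = 4803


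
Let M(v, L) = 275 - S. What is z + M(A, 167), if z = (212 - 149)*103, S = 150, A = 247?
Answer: 6614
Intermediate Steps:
M(v, L) = 125 (M(v, L) = 275 - 1*150 = 275 - 150 = 125)
z = 6489 (z = 63*103 = 6489)
z + M(A, 167) = 6489 + 125 = 6614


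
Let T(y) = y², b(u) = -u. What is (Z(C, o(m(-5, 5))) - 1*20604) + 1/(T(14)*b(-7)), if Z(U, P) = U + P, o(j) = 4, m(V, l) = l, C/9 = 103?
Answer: -26991355/1372 ≈ -19673.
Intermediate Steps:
C = 927 (C = 9*103 = 927)
Z(U, P) = P + U
(Z(C, o(m(-5, 5))) - 1*20604) + 1/(T(14)*b(-7)) = ((4 + 927) - 1*20604) + 1/(14²*(-1*(-7))) = (931 - 20604) + 1/(196*7) = -19673 + 1/1372 = -26991355/1372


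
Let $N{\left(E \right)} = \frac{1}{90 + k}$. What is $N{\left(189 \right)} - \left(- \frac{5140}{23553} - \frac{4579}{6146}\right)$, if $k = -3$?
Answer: $\frac{4092001429}{4197945402} \approx 0.97476$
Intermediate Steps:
$N{\left(E \right)} = \frac{1}{87}$ ($N{\left(E \right)} = \frac{1}{90 - 3} = \frac{1}{87}$)
$N{\left(189 \right)} - \left(- \frac{5140}{23553} - \frac{4579}{6146}\right) = \frac{1}{87} - \left(- \frac{5140}{23553} - \frac{4579}{6146}\right) = \frac{1}{87} - - \frac{139439627}{144756738} = \frac{1}{87} + \left(\frac{5140}{23553} + \frac{4579}{6146}\right) = \frac{1}{87} + \frac{139439627}{144756738} = \frac{4092001429}{4197945402}$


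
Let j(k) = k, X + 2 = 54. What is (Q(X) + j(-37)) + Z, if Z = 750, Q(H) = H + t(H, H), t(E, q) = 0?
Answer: 765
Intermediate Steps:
X = 52 (X = -2 + 54 = 52)
Q(H) = H (Q(H) = H + 0 = H)
(Q(X) + j(-37)) + Z = (52 - 37) + 750 = 15 + 750 = 765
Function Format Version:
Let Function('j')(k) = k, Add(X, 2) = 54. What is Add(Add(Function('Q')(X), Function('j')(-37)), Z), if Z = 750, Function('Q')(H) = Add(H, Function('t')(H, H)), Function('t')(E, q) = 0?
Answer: 765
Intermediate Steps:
X = 52 (X = Add(-2, 54) = 52)
Function('Q')(H) = H (Function('Q')(H) = Add(H, 0) = H)
Add(Add(Function('Q')(X), Function('j')(-37)), Z) = Add(Add(52, -37), 750) = Add(15, 750) = 765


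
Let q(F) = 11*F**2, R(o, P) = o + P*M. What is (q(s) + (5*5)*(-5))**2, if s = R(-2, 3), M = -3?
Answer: 1454436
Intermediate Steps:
R(o, P) = o - 3*P (R(o, P) = o + P*(-3) = o - 3*P)
s = -11 (s = -2 - 3*3 = -2 - 9 = -11)
(q(s) + (5*5)*(-5))**2 = (11*(-11)**2 + (5*5)*(-5))**2 = (11*121 + 25*(-5))**2 = (1331 - 125)**2 = 1206**2 = 1454436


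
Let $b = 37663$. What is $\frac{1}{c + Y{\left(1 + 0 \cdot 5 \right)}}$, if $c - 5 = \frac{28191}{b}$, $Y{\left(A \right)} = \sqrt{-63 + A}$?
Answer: $\frac{4077132739}{67410972657} - \frac{1418501569 i \sqrt{62}}{134821945314} \approx 0.060482 - 0.082845 i$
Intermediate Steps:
$c = \frac{216506}{37663}$ ($c = 5 + \frac{28191}{37663} = \frac{216506}{37663} \approx 5.7485$)
$\frac{1}{c + Y{\left(1 + 0 \cdot 5 \right)}} = \frac{1}{\frac{216506}{37663} + \sqrt{-63 + \left(1 + 0 \cdot 5\right)}} = \frac{1}{\frac{216506}{37663} + \sqrt{-63 + \left(1 + 0\right)}} = \frac{1}{\frac{216506}{37663} + \sqrt{-63 + 1}} = \frac{1}{\frac{216506}{37663} + \sqrt{-62}} = \frac{1}{\frac{216506}{37663} + i \sqrt{62}}$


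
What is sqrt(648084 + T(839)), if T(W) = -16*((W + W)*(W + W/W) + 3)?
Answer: 2*I*sqrt(5476071) ≈ 4680.2*I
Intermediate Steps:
T(W) = -48 - 32*W*(1 + W) (T(W) = -16*((2*W)*(W + 1) + 3) = -16*((2*W)*(1 + W) + 3) = -16*(2*W*(1 + W) + 3) = -16*(3 + 2*W*(1 + W)) = -48 - 32*W*(1 + W))
sqrt(648084 + T(839)) = sqrt(648084 + (-48 - 32*839 - 32*839**2)) = sqrt(648084 + (-48 - 26848 - 32*703921)) = sqrt(648084 + (-48 - 26848 - 22525472)) = sqrt(648084 - 22552368) = sqrt(-21904284) = 2*I*sqrt(5476071)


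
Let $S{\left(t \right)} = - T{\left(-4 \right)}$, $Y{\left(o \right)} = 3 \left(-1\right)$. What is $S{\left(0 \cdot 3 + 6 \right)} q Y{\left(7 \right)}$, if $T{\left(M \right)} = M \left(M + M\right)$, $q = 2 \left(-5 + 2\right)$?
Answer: $-576$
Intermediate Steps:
$q = -6$ ($q = 2 \left(-3\right) = -6$)
$Y{\left(o \right)} = -3$
$T{\left(M \right)} = 2 M^{2}$ ($T{\left(M \right)} = M 2 M = 2 M^{2}$)
$S{\left(t \right)} = -32$ ($S{\left(t \right)} = - 2 \left(-4\right)^{2} = - 2 \cdot 16 = \left(-1\right) 32 = -32$)
$S{\left(0 \cdot 3 + 6 \right)} q Y{\left(7 \right)} = - 32 \left(\left(-6\right) \left(-3\right)\right) = \left(-32\right) 18 = -576$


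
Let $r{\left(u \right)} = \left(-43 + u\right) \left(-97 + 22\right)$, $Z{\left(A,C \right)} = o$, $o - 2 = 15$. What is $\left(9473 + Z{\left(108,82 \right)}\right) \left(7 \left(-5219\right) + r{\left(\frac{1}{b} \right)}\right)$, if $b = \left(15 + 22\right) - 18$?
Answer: $- \frac{6006477230}{19} \approx -3.1613 \cdot 10^{8}$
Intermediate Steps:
$b = 19$ ($b = 37 - 18 = 19$)
$o = 17$ ($o = 2 + 15 = 17$)
$Z{\left(A,C \right)} = 17$
$r{\left(u \right)} = 3225 - 75 u$ ($r{\left(u \right)} = \left(-43 + u\right) \left(-75\right) = 3225 - 75 u$)
$\left(9473 + Z{\left(108,82 \right)}\right) \left(7 \left(-5219\right) + r{\left(\frac{1}{b} \right)}\right) = \left(9473 + 17\right) \left(7 \left(-5219\right) + \left(3225 - \frac{75}{19}\right)\right) = 9490 \left(-36533 + \left(3225 - \frac{75}{19}\right)\right) = 9490 \left(-36533 + \frac{61200}{19}\right) = 9490 \left(- \frac{632927}{19}\right) = - \frac{6006477230}{19}$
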